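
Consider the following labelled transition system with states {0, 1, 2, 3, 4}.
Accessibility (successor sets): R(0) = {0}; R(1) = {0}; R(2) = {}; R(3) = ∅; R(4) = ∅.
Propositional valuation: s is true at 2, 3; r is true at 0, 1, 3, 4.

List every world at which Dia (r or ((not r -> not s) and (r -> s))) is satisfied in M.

Let φ = Dia (r or ((not r -> not s) and (r -> s))). Evaluate φ at each world:
  0 (successors {0}): φ is true.
  1 (successors {0}): φ is true.
  2 (successors ∅): φ is false.
  3 (successors ∅): φ is false.
  4 (successors ∅): φ is false.
For instance, at 0:
  At 0: Dia (r or ((not r -> not s) and (r -> s))) requires r or ((not r -> not s) and (r -> s)) at some successor in {0}.
    r or ((not r -> not s) and (r -> s)) holds at 0, so Dia (r or ((not r -> not s) and (r -> s))) is true at 0.
Satisfying worlds: {0, 1}

0, 1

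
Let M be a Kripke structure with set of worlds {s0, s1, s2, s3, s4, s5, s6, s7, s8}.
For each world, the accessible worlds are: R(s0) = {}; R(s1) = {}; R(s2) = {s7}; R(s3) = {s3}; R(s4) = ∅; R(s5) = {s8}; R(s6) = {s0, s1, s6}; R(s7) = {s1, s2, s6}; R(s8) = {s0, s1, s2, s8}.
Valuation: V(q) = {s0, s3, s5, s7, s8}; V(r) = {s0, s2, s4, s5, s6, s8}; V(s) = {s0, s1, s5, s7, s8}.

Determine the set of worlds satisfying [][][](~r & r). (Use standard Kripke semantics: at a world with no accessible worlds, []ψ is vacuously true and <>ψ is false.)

Recall that []ψ holds at a world iff ψ holds at every accessible world, and <>ψ holds iff ψ holds at some accessible world.
Let φ = [][][](~r & r). Evaluate φ at each world:
  s0 (successors ∅): φ is true.
  s1 (successors ∅): φ is true.
  s2 (successors {s7}): φ is false.
  s3 (successors {s3}): φ is false.
  s4 (successors ∅): φ is true.
  s5 (successors {s8}): φ is false.
  s6 (successors {s0, s1, s6}): φ is false.
  s7 (successors {s1, s2, s6}): φ is false.
  s8 (successors {s0, s1, s2, s8}): φ is false.
For instance, at s6:
  At s6: [][][](~r & r) requires [][](~r & r) at every successor {s0, s1, s6}.
    [][](~r & r) fails at s6, so [][][](~r & r) is false at s6.
      At s6: [][](~r & r) requires [](~r & r) at every successor {s0, s1, s6}.
        [](~r & r) fails at s6, so [][](~r & r) is false at s6.
Satisfying worlds: {s0, s1, s4}

s0, s1, s4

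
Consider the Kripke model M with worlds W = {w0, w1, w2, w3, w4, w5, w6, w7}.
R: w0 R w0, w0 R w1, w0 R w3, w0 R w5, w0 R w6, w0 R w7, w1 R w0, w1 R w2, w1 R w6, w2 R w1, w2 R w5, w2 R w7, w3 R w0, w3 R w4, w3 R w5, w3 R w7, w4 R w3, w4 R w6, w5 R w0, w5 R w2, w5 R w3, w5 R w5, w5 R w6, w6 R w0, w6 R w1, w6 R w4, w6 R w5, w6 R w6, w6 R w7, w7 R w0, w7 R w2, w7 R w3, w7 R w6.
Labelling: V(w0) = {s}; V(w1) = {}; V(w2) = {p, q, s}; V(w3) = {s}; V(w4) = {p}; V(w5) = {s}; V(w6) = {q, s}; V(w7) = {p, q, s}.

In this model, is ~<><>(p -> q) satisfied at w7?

At w7: <><>(p -> q) is true, so ~<><>(p -> q) is false.
  At w7: <><>(p -> q) requires <>(p -> q) at some successor in {w0, w2, w3, w6}.
    <>(p -> q) holds at w0, so <><>(p -> q) is true at w7.
      At w0: <>(p -> q) requires p -> q at some successor in {w0, w1, w3, w5, w6, w7}.
        p -> q holds at w0, so <>(p -> q) is true at w0.

No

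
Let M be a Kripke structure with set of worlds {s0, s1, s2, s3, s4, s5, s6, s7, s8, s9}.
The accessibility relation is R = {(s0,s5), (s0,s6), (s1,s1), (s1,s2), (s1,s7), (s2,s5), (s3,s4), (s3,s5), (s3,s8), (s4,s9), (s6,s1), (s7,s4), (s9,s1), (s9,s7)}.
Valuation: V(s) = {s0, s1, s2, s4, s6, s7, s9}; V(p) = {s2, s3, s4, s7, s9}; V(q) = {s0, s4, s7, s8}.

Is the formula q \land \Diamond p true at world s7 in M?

Yes

At s7: q is true, \Diamond p is true, so q \land \Diamond p is true.
  At s7: \Diamond p requires p at some successor in {s4}.
    p holds at s4, so \Diamond p is true at s7.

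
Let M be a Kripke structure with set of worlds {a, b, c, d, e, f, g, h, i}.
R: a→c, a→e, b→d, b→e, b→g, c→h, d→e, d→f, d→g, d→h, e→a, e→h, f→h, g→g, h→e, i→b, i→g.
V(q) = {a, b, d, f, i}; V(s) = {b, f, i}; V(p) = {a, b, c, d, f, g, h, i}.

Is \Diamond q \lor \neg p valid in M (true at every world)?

No

Recall that \Diamond ψ holds at a world iff ψ holds at some accessible world.
Let φ = \Diamond q \lor \neg p. Evaluate φ at each world:
  a (successors {c, e}): φ is false.
  b (successors {d, e, g}): φ is true.
  c (successors {h}): φ is false.
  d (successors {e, f, g, h}): φ is true.
  e (successors {a, h}): φ is true.
  f (successors {h}): φ is false.
  g (successors {g}): φ is false.
  h (successors {e}): φ is false.
  i (successors {b, g}): φ is true.
Detail at a (counterexample):
  At a: \Diamond q is false, \neg p is false, so \Diamond q \lor \neg p is false.
    At a: \Diamond q requires q at some successor in {c, e}.
      At c: q is false.
      At e: q is false.
    So \Diamond q is false at a.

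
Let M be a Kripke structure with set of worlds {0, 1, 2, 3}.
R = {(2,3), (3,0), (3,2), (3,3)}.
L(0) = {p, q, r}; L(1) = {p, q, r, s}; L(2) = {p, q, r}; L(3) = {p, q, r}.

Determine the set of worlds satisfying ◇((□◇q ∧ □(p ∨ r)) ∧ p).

3

Recall that □ψ holds at a world iff ψ holds at every accessible world, and ◇ψ holds iff ψ holds at some accessible world.
Let φ = ◇((□◇q ∧ □(p ∨ r)) ∧ p). Evaluate φ at each world:
  0 (successors ∅): φ is false.
  1 (successors ∅): φ is false.
  2 (successors {3}): φ is false.
  3 (successors {0, 2, 3}): φ is true.
For instance, at 3:
  At 3: ◇((□◇q ∧ □(p ∨ r)) ∧ p) requires (□◇q ∧ □(p ∨ r)) ∧ p at some successor in {0, 2, 3}.
    (□◇q ∧ □(p ∨ r)) ∧ p holds at 0, so ◇((□◇q ∧ □(p ∨ r)) ∧ p) is true at 3.
      At 0: □◇q ∧ □(p ∨ r) is true, p is true, so (□◇q ∧ □(p ∨ r)) ∧ p is true.
Satisfying worlds: {3}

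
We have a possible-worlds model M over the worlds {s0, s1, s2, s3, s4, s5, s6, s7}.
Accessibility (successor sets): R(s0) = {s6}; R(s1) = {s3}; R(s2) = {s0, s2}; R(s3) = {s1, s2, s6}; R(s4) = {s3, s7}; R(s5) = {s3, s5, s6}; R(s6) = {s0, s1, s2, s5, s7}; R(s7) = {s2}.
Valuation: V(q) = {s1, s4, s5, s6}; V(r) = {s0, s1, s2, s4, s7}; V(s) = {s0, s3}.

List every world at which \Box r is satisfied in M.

s2, s7

Let φ = \Box r. Evaluate φ at each world:
  s0 (successors {s6}): φ is false.
  s1 (successors {s3}): φ is false.
  s2 (successors {s0, s2}): φ is true.
  s3 (successors {s1, s2, s6}): φ is false.
  s4 (successors {s3, s7}): φ is false.
  s5 (successors {s3, s5, s6}): φ is false.
  s6 (successors {s0, s1, s2, s5, s7}): φ is false.
  s7 (successors {s2}): φ is true.
For instance, at s0:
  At s0: \Box r requires r at every successor {s6}.
    r fails at s6, so \Box r is false at s0.
Satisfying worlds: {s2, s7}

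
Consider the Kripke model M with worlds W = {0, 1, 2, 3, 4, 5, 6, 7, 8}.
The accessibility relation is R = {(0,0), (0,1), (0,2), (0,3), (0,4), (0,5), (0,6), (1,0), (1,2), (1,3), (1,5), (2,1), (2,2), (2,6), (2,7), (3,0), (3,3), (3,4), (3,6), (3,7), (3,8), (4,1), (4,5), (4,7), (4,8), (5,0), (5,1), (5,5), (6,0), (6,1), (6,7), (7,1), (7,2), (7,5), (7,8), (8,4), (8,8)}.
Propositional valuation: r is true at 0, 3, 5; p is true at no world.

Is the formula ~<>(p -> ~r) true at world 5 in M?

No

Recall that <>ψ holds at a world iff ψ holds at some accessible world.
At 5: <>(p -> ~r) is true, so ~<>(p -> ~r) is false.
  At 5: <>(p -> ~r) requires p -> ~r at some successor in {0, 1, 5}.
    p -> ~r holds at 0, so <>(p -> ~r) is true at 5.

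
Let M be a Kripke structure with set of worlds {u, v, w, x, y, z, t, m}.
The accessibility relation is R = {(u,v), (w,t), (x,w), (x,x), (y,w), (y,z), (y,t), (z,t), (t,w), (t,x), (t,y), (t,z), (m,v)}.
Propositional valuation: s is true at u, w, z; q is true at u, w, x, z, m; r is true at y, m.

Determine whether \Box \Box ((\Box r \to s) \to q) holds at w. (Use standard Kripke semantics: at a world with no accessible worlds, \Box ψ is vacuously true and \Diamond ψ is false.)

At w: \Box \Box ((\Box r \to s) \to q) requires \Box ((\Box r \to s) \to q) at every successor {t}.
  \Box ((\Box r \to s) \to q) fails at t, so \Box \Box ((\Box r \to s) \to q) is false at w.
    At t: \Box ((\Box r \to s) \to q) requires (\Box r \to s) \to q at every successor {w, x, y, z}.
      (\Box r \to s) \to q fails at y, so \Box ((\Box r \to s) \to q) is false at t.

No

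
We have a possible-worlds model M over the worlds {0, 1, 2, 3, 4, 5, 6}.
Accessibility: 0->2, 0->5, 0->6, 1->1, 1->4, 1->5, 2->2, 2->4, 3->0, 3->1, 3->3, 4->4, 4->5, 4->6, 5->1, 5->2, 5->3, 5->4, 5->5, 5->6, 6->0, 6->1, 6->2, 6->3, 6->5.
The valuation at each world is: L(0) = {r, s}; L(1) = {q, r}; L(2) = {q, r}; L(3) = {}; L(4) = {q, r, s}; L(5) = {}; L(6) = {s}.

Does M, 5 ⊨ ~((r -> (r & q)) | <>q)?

No

At 5: (r -> (r & q)) | <>q is true, so ~((r -> (r & q)) | <>q) is false.
  At 5: r -> (r & q) is true, <>q is true, so (r -> (r & q)) | <>q is true.
    At 5: <>q requires q at some successor in {1, 2, 3, 4, 5, 6}.
      q holds at 1, so <>q is true at 5.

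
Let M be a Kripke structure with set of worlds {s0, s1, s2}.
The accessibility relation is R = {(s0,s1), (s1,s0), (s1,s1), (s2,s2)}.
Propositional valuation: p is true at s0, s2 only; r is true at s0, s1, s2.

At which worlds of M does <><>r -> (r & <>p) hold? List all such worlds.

Recall that <>ψ holds at a world iff ψ holds at some accessible world.
Let φ = <><>r -> (r & <>p). Evaluate φ at each world:
  s0 (successors {s1}): φ is false.
  s1 (successors {s0, s1}): φ is true.
  s2 (successors {s2}): φ is true.
For instance, at s1:
  At s1: <><>r is true, r & <>p is true, so <><>r -> (r & <>p) is true.
    At s1: <><>r requires <>r at some successor in {s0, s1}.
      <>r holds at s0, so <><>r is true at s1.
    At s1: r is true, <>p is true, so r & <>p is true.
      At s1: <>p requires p at some successor in {s0, s1}.
        p holds at s0, so <>p is true at s1.
Satisfying worlds: {s1, s2}

s1, s2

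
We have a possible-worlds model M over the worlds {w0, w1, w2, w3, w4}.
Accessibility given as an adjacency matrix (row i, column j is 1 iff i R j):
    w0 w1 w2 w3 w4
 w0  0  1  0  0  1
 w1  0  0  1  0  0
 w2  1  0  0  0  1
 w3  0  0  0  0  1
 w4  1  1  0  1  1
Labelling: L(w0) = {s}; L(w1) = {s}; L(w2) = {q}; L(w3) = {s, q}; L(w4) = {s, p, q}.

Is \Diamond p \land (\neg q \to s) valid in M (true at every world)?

No

Let φ = \Diamond p \land (\neg q \to s). Evaluate φ at each world:
  w0 (successors {w1, w4}): φ is true.
  w1 (successors {w2}): φ is false.
  w2 (successors {w0, w4}): φ is true.
  w3 (successors {w4}): φ is true.
  w4 (successors {w0, w1, w3, w4}): φ is true.
Detail at w1 (counterexample):
  At w1: \Diamond p is false, \neg q \to s is true, so \Diamond p \land (\neg q \to s) is false.
    At w1: \Diamond p requires p at some successor in {w2}.
      At w2: p is false.
    So \Diamond p is false at w1.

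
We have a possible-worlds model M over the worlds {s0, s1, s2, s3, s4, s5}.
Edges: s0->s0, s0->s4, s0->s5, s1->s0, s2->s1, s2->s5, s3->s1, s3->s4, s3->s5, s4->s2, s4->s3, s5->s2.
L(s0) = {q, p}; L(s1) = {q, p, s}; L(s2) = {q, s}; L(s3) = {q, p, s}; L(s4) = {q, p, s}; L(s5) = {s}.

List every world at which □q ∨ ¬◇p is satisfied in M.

Let φ = □q ∨ ¬◇p. Evaluate φ at each world:
  s0 (successors {s0, s4, s5}): φ is false.
  s1 (successors {s0}): φ is true.
  s2 (successors {s1, s5}): φ is false.
  s3 (successors {s1, s4, s5}): φ is false.
  s4 (successors {s2, s3}): φ is true.
  s5 (successors {s2}): φ is true.
For instance, at s1:
  At s1: □q is true, ¬◇p is false, so □q ∨ ¬◇p is true.
    At s1: □q requires q at every successor {s0}.
      At s0: q is true.
    So □q is true at s1.
    At s1: ◇p is true, so ¬◇p is false.
      At s1: ◇p requires p at some successor in {s0}.
        p holds at s0, so ◇p is true at s1.
Satisfying worlds: {s1, s4, s5}

s1, s4, s5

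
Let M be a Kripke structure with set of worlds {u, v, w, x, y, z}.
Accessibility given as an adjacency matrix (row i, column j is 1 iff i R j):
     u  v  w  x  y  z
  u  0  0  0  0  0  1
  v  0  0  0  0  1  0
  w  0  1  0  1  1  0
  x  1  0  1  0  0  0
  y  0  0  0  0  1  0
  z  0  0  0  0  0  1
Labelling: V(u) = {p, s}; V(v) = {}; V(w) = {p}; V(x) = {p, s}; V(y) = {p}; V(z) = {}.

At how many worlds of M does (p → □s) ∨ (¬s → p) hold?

6

Recall that □ψ holds at a world iff ψ holds at every accessible world, and ◇ψ holds iff ψ holds at some accessible world.
Let φ = (p → □s) ∨ (¬s → p). Evaluate φ at each world:
  u (successors {z}): φ is true.
  v (successors {y}): φ is true.
  w (successors {v, x, y}): φ is true.
  x (successors {u, w}): φ is true.
  y (successors {y}): φ is true.
  z (successors {z}): φ is true.
For instance, at y:
  At y: p → □s is false, ¬s → p is true, so (p → □s) ∨ (¬s → p) is true.
    At y: p is true, □s is false, so p → □s is false.
      At y: □s requires s at every successor {y}.
        s fails at y, so □s is false at y.
Satisfying worlds: {u, v, w, x, y, z}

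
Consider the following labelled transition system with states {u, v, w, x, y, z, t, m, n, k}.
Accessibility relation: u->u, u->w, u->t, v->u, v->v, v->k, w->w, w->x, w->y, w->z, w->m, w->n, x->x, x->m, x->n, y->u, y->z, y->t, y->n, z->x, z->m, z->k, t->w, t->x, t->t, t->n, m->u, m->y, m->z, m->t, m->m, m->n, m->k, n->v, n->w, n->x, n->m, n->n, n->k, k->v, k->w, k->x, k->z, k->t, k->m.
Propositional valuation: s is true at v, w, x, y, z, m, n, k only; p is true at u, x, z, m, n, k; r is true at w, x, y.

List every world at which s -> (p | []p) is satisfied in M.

Recall that []ψ holds at a world iff ψ holds at every accessible world, and <>ψ holds iff ψ holds at some accessible world.
Let φ = s -> (p | []p). Evaluate φ at each world:
  u (successors {u, w, t}): φ is true.
  v (successors {u, v, k}): φ is false.
  w (successors {w, x, y, z, m, n}): φ is false.
  x (successors {x, m, n}): φ is true.
  y (successors {u, z, t, n}): φ is false.
  z (successors {x, m, k}): φ is true.
  t (successors {w, x, t, n}): φ is true.
  m (successors {u, y, z, t, m, n, k}): φ is true.
  n (successors {v, w, x, m, n, k}): φ is true.
  k (successors {v, w, x, z, t, m}): φ is true.
For instance, at k:
  At k: s is true, p | []p is true, so s -> (p | []p) is true.
    At k: p is true, []p is false, so p | []p is true.
      At k: []p requires p at every successor {v, w, x, z, t, m}.
        p fails at v, so []p is false at k.
Satisfying worlds: {u, x, z, t, m, n, k}

u, x, z, t, m, n, k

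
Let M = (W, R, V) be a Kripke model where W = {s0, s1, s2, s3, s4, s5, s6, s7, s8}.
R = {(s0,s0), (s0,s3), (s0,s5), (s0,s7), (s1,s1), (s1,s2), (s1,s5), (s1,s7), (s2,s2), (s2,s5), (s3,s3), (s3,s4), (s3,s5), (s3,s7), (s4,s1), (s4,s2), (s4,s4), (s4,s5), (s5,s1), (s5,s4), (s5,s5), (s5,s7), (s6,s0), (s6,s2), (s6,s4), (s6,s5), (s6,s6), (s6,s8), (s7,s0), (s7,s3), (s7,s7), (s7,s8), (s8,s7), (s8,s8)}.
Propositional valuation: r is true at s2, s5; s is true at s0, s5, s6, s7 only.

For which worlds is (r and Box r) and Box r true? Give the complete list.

s2

Recall that Box ψ holds at a world iff ψ holds at every accessible world, and Dia ψ holds iff ψ holds at some accessible world.
Let φ = (r and Box r) and Box r. Evaluate φ at each world:
  s0 (successors {s0, s3, s5, s7}): φ is false.
  s1 (successors {s1, s2, s5, s7}): φ is false.
  s2 (successors {s2, s5}): φ is true.
  s3 (successors {s3, s4, s5, s7}): φ is false.
  s4 (successors {s1, s2, s4, s5}): φ is false.
  s5 (successors {s1, s4, s5, s7}): φ is false.
  s6 (successors {s0, s2, s4, s5, s6, s8}): φ is false.
  s7 (successors {s0, s3, s7, s8}): φ is false.
  s8 (successors {s7, s8}): φ is false.
For instance, at s8:
  At s8: r and Box r is false, Box r is false, so (r and Box r) and Box r is false.
    At s8: r is false, Box r is false, so r and Box r is false.
      At s8: Box r requires r at every successor {s7, s8}.
        r fails at s7, so Box r is false at s8.
    At s8: Box r requires r at every successor {s7, s8}.
      r fails at s7, so Box r is false at s8.
Satisfying worlds: {s2}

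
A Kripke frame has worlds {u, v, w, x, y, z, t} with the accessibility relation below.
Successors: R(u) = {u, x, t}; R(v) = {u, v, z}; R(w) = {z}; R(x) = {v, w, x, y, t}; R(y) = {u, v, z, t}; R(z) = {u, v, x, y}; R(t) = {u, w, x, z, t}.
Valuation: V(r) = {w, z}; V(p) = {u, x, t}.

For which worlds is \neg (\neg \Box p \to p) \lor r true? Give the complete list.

Let φ = \neg (\neg \Box p \to p) \lor r. Evaluate φ at each world:
  u (successors {u, x, t}): φ is false.
  v (successors {u, v, z}): φ is true.
  w (successors {z}): φ is true.
  x (successors {v, w, x, y, t}): φ is false.
  y (successors {u, v, z, t}): φ is true.
  z (successors {u, v, x, y}): φ is true.
  t (successors {u, w, x, z, t}): φ is false.
For instance, at y:
  At y: \neg (\neg \Box p \to p) is true, r is false, so \neg (\neg \Box p \to p) \lor r is true.
    At y: \neg \Box p \to p is false, so \neg (\neg \Box p \to p) is true.
      At y: \neg \Box p is true, p is false, so \neg \Box p \to p is false.
Satisfying worlds: {v, w, y, z}

v, w, y, z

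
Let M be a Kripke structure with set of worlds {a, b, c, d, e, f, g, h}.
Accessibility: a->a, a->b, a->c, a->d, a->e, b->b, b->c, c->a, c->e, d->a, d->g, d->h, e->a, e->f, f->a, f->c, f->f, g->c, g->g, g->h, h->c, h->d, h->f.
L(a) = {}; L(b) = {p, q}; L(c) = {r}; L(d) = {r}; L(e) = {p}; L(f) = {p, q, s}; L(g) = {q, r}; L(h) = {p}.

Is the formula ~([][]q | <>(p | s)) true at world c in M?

At c: [][]q | <>(p | s) is true, so ~([][]q | <>(p | s)) is false.
  At c: [][]q is false, <>(p | s) is true, so [][]q | <>(p | s) is true.
    At c: [][]q requires []q at every successor {a, e}.
      []q fails at a, so [][]q is false at c.
    At c: <>(p | s) requires p | s at some successor in {a, e}.
      p | s holds at e, so <>(p | s) is true at c.

No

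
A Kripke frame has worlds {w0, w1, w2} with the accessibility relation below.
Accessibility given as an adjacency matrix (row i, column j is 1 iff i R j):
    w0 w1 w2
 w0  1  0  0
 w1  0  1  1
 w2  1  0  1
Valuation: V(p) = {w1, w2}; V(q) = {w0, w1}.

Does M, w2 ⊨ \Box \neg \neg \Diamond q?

At w2: \Box \neg \neg \Diamond q requires \neg \neg \Diamond q at every successor {w0, w2}.
    At w0: \neg \Diamond q is false, so \neg \neg \Diamond q is true.
      At w0: \Diamond q is true, so \neg \Diamond q is false.
    At w2: \neg \Diamond q is false, so \neg \neg \Diamond q is true.
      At w2: \Diamond q is true, so \neg \Diamond q is false.
So \Box \neg \neg \Diamond q is true at w2.

Yes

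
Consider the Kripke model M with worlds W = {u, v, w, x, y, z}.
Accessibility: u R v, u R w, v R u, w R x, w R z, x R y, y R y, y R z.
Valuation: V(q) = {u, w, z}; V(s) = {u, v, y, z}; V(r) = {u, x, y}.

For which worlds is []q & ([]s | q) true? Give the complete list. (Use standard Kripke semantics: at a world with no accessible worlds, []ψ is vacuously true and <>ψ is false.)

v, z

Let φ = []q & ([]s | q). Evaluate φ at each world:
  u (successors {v, w}): φ is false.
  v (successors {u}): φ is true.
  w (successors {x, z}): φ is false.
  x (successors {y}): φ is false.
  y (successors {y, z}): φ is false.
  z (successors ∅): φ is true.
For instance, at w:
  At w: []q is false, []s | q is true, so []q & ([]s | q) is false.
    At w: []q requires q at every successor {x, z}.
      q fails at x, so []q is false at w.
    At w: []s is false, q is true, so []s | q is true.
      At w: []s requires s at every successor {x, z}.
        s fails at x, so []s is false at w.
Satisfying worlds: {v, z}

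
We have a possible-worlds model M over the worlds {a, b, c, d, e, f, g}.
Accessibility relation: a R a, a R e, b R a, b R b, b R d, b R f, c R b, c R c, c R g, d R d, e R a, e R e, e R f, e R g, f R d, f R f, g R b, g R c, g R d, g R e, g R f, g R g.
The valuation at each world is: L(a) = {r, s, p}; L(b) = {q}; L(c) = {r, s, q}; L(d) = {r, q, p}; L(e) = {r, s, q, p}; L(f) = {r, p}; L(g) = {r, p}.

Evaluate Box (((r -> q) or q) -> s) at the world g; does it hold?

At g: Box (((r -> q) or q) -> s) requires ((r -> q) or q) -> s at every successor {b, c, d, e, f, g}.
  ((r -> q) or q) -> s fails at b, so Box (((r -> q) or q) -> s) is false at g.

No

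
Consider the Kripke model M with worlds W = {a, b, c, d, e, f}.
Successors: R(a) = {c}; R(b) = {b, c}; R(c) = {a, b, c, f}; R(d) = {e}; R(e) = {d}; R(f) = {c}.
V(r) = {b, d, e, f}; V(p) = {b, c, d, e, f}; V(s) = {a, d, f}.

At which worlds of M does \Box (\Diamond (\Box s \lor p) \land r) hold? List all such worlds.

Recall that \Box ψ holds at a world iff ψ holds at every accessible world, and \Diamond ψ holds iff ψ holds at some accessible world.
Let φ = \Box (\Diamond (\Box s \lor p) \land r). Evaluate φ at each world:
  a (successors {c}): φ is false.
  b (successors {b, c}): φ is false.
  c (successors {a, b, c, f}): φ is false.
  d (successors {e}): φ is true.
  e (successors {d}): φ is true.
  f (successors {c}): φ is false.
For instance, at a:
  At a: \Box (\Diamond (\Box s \lor p) \land r) requires \Diamond (\Box s \lor p) \land r at every successor {c}.
    \Diamond (\Box s \lor p) \land r fails at c, so \Box (\Diamond (\Box s \lor p) \land r) is false at a.
      At c: \Diamond (\Box s \lor p) is true, r is false, so \Diamond (\Box s \lor p) \land r is false.
Satisfying worlds: {d, e}

d, e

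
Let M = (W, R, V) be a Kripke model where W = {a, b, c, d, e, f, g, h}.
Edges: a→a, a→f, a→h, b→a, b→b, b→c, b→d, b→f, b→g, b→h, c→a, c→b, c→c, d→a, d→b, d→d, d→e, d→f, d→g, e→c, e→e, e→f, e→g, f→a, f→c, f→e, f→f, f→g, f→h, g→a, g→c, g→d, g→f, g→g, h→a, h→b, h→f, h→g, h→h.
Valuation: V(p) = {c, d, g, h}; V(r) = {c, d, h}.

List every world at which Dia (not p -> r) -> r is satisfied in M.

Let φ = Dia (not p -> r) -> r. Evaluate φ at each world:
  a (successors {a, f, h}): φ is false.
  b (successors {a, b, c, d, f, g, h}): φ is false.
  c (successors {a, b, c}): φ is true.
  d (successors {a, b, d, e, f, g}): φ is true.
  e (successors {c, e, f, g}): φ is false.
  f (successors {a, c, e, f, g, h}): φ is false.
  g (successors {a, c, d, f, g}): φ is false.
  h (successors {a, b, f, g, h}): φ is true.
For instance, at d:
  At d: Dia (not p -> r) is true, r is true, so Dia (not p -> r) -> r is true.
    At d: Dia (not p -> r) requires not p -> r at some successor in {a, b, d, e, f, g}.
      not p -> r holds at d, so Dia (not p -> r) is true at d.
Satisfying worlds: {c, d, h}

c, d, h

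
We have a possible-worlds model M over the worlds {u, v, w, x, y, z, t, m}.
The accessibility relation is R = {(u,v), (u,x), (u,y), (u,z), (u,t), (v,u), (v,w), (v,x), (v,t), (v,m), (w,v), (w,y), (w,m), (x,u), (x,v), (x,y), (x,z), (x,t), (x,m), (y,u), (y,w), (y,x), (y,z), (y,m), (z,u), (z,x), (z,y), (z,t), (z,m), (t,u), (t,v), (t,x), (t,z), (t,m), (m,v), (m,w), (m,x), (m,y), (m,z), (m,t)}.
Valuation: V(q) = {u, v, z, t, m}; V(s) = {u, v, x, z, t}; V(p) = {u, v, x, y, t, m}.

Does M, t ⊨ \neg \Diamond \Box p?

At t: \Diamond \Box p is true, so \neg \Diamond \Box p is false.
  At t: \Diamond \Box p requires \Box p at some successor in {u, v, x, z, m}.
    \Box p holds at z, so \Diamond \Box p is true at t.
      At z: \Box p requires p at every successor {u, x, y, t, m}.
        At u: p is true.
        At x: p is true.
        At y: p is true.
        At t: p is true.
        At m: p is true.
      So \Box p is true at z.

No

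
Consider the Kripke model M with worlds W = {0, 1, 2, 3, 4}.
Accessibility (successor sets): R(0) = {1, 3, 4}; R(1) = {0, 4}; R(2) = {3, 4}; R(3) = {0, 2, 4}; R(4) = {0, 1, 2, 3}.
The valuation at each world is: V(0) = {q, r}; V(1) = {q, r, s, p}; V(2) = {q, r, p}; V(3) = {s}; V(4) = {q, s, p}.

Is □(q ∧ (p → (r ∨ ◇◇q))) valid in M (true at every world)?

No

Recall that □ψ holds at a world iff ψ holds at every accessible world, and ◇ψ holds iff ψ holds at some accessible world.
Let φ = □(q ∧ (p → (r ∨ ◇◇q))). Evaluate φ at each world:
  0 (successors {1, 3, 4}): φ is false.
  1 (successors {0, 4}): φ is true.
  2 (successors {3, 4}): φ is false.
  3 (successors {0, 2, 4}): φ is true.
  4 (successors {0, 1, 2, 3}): φ is false.
Detail at 0 (counterexample):
  At 0: □(q ∧ (p → (r ∨ ◇◇q))) requires q ∧ (p → (r ∨ ◇◇q)) at every successor {1, 3, 4}.
    q ∧ (p → (r ∨ ◇◇q)) fails at 3, so □(q ∧ (p → (r ∨ ◇◇q))) is false at 0.
      At 3: q is false, p → (r ∨ ◇◇q) is true, so q ∧ (p → (r ∨ ◇◇q)) is false.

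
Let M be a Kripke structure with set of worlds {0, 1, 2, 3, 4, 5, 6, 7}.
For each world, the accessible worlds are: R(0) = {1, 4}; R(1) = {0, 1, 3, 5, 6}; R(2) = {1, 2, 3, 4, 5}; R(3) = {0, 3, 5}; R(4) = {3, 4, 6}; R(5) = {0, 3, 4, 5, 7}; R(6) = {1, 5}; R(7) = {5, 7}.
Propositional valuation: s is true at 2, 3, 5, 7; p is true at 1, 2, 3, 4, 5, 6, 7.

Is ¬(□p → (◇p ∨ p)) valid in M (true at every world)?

No

Let φ = ¬(□p → (◇p ∨ p)). Evaluate φ at each world:
  0 (successors {1, 4}): φ is false.
  1 (successors {0, 1, 3, 5, 6}): φ is false.
  2 (successors {1, 2, 3, 4, 5}): φ is false.
  3 (successors {0, 3, 5}): φ is false.
  4 (successors {3, 4, 6}): φ is false.
  5 (successors {0, 3, 4, 5, 7}): φ is false.
  6 (successors {1, 5}): φ is false.
  7 (successors {5, 7}): φ is false.
Detail at 0 (counterexample):
  At 0: □p → (◇p ∨ p) is true, so ¬(□p → (◇p ∨ p)) is false.
    At 0: □p is true, ◇p ∨ p is true, so □p → (◇p ∨ p) is true.
      At 0: □p requires p at every successor {1, 4}.
        At 1: p is true.
        At 4: p is true.
      So □p is true at 0.
      At 0: ◇p is true, p is false, so ◇p ∨ p is true.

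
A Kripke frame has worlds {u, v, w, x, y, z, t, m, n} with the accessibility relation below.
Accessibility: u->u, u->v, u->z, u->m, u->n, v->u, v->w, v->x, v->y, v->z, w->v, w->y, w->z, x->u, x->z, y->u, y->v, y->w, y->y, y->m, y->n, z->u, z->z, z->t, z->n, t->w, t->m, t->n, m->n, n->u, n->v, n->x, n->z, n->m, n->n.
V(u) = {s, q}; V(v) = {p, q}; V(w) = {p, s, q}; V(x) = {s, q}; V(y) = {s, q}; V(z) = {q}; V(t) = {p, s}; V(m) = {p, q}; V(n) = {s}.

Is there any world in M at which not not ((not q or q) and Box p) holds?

No

Recall that Box ψ holds at a world iff ψ holds at every accessible world, and Dia ψ holds iff ψ holds at some accessible world.
Let φ = not not ((not q or q) and Box p). Evaluate φ at each world:
  u (successors {u, v, z, m, n}): φ is false.
  v (successors {u, w, x, y, z}): φ is false.
  w (successors {v, y, z}): φ is false.
  x (successors {u, z}): φ is false.
  y (successors {u, v, w, y, m, n}): φ is false.
  z (successors {u, z, t, n}): φ is false.
  t (successors {w, m, n}): φ is false.
  m (successors {n}): φ is false.
  n (successors {u, v, x, z, m, n}): φ is false.
For instance, at t:
  At t: not ((not q or q) and Box p) is true, so not not ((not q or q) and Box p) is false.
    At t: (not q or q) and Box p is false, so not ((not q or q) and Box p) is true.
      At t: not q or q is true, Box p is false, so (not q or q) and Box p is false.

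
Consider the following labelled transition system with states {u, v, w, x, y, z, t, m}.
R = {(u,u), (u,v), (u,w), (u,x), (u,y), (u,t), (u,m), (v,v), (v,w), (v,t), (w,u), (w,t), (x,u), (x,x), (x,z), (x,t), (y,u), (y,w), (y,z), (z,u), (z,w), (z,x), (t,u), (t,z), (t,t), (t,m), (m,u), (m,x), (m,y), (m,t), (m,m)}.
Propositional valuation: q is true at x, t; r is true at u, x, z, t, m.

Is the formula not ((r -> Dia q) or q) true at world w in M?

No

At w: (r -> Dia q) or q is true, so not ((r -> Dia q) or q) is false.
  At w: r -> Dia q is true, q is false, so (r -> Dia q) or q is true.
    At w: r is false, Dia q is true, so r -> Dia q is true.
      At w: Dia q requires q at some successor in {u, t}.
        q holds at t, so Dia q is true at w.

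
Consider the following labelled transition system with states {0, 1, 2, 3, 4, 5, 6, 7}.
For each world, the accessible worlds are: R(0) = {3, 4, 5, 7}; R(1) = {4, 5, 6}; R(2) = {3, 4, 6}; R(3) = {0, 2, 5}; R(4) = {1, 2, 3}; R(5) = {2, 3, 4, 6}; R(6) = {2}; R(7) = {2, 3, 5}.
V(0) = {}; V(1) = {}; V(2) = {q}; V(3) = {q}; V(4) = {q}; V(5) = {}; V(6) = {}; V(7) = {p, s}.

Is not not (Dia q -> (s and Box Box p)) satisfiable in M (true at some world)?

Let φ = not not (Dia q -> (s and Box Box p)). Evaluate φ at each world:
  0 (successors {3, 4, 5, 7}): φ is false.
  1 (successors {4, 5, 6}): φ is false.
  2 (successors {3, 4, 6}): φ is false.
  3 (successors {0, 2, 5}): φ is false.
  4 (successors {1, 2, 3}): φ is false.
  5 (successors {2, 3, 4, 6}): φ is false.
  6 (successors {2}): φ is false.
  7 (successors {2, 3, 5}): φ is false.
For instance, at 1:
  At 1: not (Dia q -> (s and Box Box p)) is true, so not not (Dia q -> (s and Box Box p)) is false.
    At 1: Dia q -> (s and Box Box p) is false, so not (Dia q -> (s and Box Box p)) is true.
      At 1: Dia q is true, s and Box Box p is false, so Dia q -> (s and Box Box p) is false.

No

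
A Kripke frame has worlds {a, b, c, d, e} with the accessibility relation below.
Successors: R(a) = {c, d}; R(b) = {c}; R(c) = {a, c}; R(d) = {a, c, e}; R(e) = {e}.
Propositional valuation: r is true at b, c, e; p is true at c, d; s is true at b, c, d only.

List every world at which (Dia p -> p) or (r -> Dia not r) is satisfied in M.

Let φ = (Dia p -> p) or (r -> Dia not r). Evaluate φ at each world:
  a (successors {c, d}): φ is true.
  b (successors {c}): φ is false.
  c (successors {a, c}): φ is true.
  d (successors {a, c, e}): φ is true.
  e (successors {e}): φ is true.
For instance, at b:
  At b: Dia p -> p is false, r -> Dia not r is false, so (Dia p -> p) or (r -> Dia not r) is false.
    At b: Dia p is true, p is false, so Dia p -> p is false.
      At b: Dia p requires p at some successor in {c}.
        p holds at c, so Dia p is true at b.
    At b: r is true, Dia not r is false, so r -> Dia not r is false.
      At b: Dia not r requires not r at some successor in {c}.
        At c: not r is false.
      So Dia not r is false at b.
Satisfying worlds: {a, c, d, e}

a, c, d, e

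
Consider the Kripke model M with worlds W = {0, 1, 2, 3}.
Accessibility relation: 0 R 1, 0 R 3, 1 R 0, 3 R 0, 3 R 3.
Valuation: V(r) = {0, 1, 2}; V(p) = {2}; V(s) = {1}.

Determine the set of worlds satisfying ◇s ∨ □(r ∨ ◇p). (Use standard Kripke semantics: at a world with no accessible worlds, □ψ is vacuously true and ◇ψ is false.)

0, 1, 2

Let φ = ◇s ∨ □(r ∨ ◇p). Evaluate φ at each world:
  0 (successors {1, 3}): φ is true.
  1 (successors {0}): φ is true.
  2 (successors ∅): φ is true.
  3 (successors {0, 3}): φ is false.
For instance, at 1:
  At 1: ◇s is false, □(r ∨ ◇p) is true, so ◇s ∨ □(r ∨ ◇p) is true.
    At 1: ◇s requires s at some successor in {0}.
      At 0: s is false.
    So ◇s is false at 1.
    At 1: □(r ∨ ◇p) requires r ∨ ◇p at every successor {0}.
      At 0: r ∨ ◇p is true.
    So □(r ∨ ◇p) is true at 1.
Satisfying worlds: {0, 1, 2}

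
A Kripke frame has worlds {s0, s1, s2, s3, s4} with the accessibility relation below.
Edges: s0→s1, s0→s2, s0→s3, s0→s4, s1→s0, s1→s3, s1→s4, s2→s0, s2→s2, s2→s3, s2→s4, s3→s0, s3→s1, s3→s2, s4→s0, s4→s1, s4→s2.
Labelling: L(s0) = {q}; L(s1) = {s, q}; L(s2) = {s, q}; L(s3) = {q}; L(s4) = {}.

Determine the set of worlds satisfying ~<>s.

Let φ = ~<>s. Evaluate φ at each world:
  s0 (successors {s1, s2, s3, s4}): φ is false.
  s1 (successors {s0, s3, s4}): φ is true.
  s2 (successors {s0, s2, s3, s4}): φ is false.
  s3 (successors {s0, s1, s2}): φ is false.
  s4 (successors {s0, s1, s2}): φ is false.
For instance, at s4:
  At s4: <>s is true, so ~<>s is false.
    At s4: <>s requires s at some successor in {s0, s1, s2}.
      s holds at s1, so <>s is true at s4.
Satisfying worlds: {s1}

s1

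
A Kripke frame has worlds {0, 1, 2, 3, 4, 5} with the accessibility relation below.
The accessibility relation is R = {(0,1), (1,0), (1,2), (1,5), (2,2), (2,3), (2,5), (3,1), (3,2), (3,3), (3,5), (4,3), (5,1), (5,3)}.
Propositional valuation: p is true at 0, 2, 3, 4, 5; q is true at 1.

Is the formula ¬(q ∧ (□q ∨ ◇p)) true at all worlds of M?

Let φ = ¬(q ∧ (□q ∨ ◇p)). Evaluate φ at each world:
  0 (successors {1}): φ is true.
  1 (successors {0, 2, 5}): φ is false.
  2 (successors {2, 3, 5}): φ is true.
  3 (successors {1, 2, 3, 5}): φ is true.
  4 (successors {3}): φ is true.
  5 (successors {1, 3}): φ is true.
Detail at 1 (counterexample):
  At 1: q ∧ (□q ∨ ◇p) is true, so ¬(q ∧ (□q ∨ ◇p)) is false.
    At 1: q is true, □q ∨ ◇p is true, so q ∧ (□q ∨ ◇p) is true.
      At 1: □q is false, ◇p is true, so □q ∨ ◇p is true.

No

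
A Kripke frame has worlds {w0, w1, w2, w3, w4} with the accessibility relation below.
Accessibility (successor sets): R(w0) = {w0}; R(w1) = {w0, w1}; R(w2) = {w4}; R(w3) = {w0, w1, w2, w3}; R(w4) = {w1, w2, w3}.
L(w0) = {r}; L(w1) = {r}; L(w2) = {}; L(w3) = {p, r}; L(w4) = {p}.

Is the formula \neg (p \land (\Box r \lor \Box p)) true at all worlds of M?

Yes

Recall that \Box ψ holds at a world iff ψ holds at every accessible world, and \Diamond ψ holds iff ψ holds at some accessible world.
Let φ = \neg (p \land (\Box r \lor \Box p)). Evaluate φ at each world:
  w0 (successors {w0}): φ is true.
  w1 (successors {w0, w1}): φ is true.
  w2 (successors {w4}): φ is true.
  w3 (successors {w0, w1, w2, w3}): φ is true.
  w4 (successors {w1, w2, w3}): φ is true.
For instance, at w1:
  At w1: p \land (\Box r \lor \Box p) is false, so \neg (p \land (\Box r \lor \Box p)) is true.
    At w1: p is false, \Box r \lor \Box p is true, so p \land (\Box r \lor \Box p) is false.
      At w1: \Box r is true, \Box p is false, so \Box r \lor \Box p is true.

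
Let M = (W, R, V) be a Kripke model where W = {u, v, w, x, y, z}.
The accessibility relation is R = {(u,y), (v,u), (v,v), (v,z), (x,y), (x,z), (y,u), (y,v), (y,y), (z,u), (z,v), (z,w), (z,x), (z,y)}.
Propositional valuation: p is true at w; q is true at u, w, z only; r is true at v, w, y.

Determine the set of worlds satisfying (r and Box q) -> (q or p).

u, v, w, x, y, z

Let φ = (r and Box q) -> (q or p). Evaluate φ at each world:
  u (successors {y}): φ is true.
  v (successors {u, v, z}): φ is true.
  w (successors ∅): φ is true.
  x (successors {y, z}): φ is true.
  y (successors {u, v, y}): φ is true.
  z (successors {u, v, w, x, y}): φ is true.
For instance, at v:
  At v: r and Box q is false, q or p is false, so (r and Box q) -> (q or p) is true.
    At v: r is true, Box q is false, so r and Box q is false.
      At v: Box q requires q at every successor {u, v, z}.
        q fails at v, so Box q is false at v.
Satisfying worlds: {u, v, w, x, y, z}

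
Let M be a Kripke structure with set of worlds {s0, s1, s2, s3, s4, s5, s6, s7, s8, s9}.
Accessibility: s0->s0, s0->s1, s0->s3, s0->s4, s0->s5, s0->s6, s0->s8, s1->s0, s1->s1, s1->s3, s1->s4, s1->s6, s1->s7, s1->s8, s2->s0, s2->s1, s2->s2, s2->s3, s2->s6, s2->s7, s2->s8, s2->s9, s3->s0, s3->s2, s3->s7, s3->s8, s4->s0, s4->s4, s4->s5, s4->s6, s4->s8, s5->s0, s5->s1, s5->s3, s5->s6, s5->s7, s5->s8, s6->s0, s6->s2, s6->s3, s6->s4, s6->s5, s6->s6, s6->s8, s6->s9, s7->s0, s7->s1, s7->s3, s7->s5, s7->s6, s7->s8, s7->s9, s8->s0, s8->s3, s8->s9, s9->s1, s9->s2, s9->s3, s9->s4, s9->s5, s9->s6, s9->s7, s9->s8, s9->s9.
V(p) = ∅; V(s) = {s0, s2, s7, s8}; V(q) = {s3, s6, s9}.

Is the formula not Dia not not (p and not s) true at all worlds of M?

Let φ = not Dia not not (p and not s). Evaluate φ at each world:
  s0 (successors {s0, s1, s3, s4, s5, s6, s8}): φ is true.
  s1 (successors {s0, s1, s3, s4, s6, s7, s8}): φ is true.
  s2 (successors {s0, s1, s2, s3, s6, s7, s8, s9}): φ is true.
  s3 (successors {s0, s2, s7, s8}): φ is true.
  s4 (successors {s0, s4, s5, s6, s8}): φ is true.
  s5 (successors {s0, s1, s3, s6, s7, s8}): φ is true.
  s6 (successors {s0, s2, s3, s4, s5, s6, s8, s9}): φ is true.
  s7 (successors {s0, s1, s3, s5, s6, s8, s9}): φ is true.
  s8 (successors {s0, s3, s9}): φ is true.
  s9 (successors {s1, s2, s3, s4, s5, s6, s7, s8, s9}): φ is true.
For instance, at s2:
  At s2: Dia not not (p and not s) is false, so not Dia not not (p and not s) is true.
    At s2: Dia not not (p and not s) requires not not (p and not s) at some successor in {s0, s1, s2, s3, s6, s7, s8, s9}.
      At s0: not not (p and not s) is false.
      At s1: not not (p and not s) is false.
      At s2: not not (p and not s) is false.
      At s3: not not (p and not s) is false.
      At s6: not not (p and not s) is false.
      At s7: not not (p and not s) is false.
      At s8: not not (p and not s) is false.
      At s9: not not (p and not s) is false.
    So Dia not not (p and not s) is false at s2.

Yes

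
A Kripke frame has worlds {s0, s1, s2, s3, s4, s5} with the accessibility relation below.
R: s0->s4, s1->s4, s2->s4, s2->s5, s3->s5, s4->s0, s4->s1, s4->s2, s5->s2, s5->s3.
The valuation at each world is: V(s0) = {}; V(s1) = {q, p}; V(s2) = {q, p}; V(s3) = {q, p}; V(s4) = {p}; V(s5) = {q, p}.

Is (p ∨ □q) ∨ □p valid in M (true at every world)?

Let φ = (p ∨ □q) ∨ □p. Evaluate φ at each world:
  s0 (successors {s4}): φ is true.
  s1 (successors {s4}): φ is true.
  s2 (successors {s4, s5}): φ is true.
  s3 (successors {s5}): φ is true.
  s4 (successors {s0, s1, s2}): φ is true.
  s5 (successors {s2, s3}): φ is true.
For instance, at s3:
  At s3: p ∨ □q is true, □p is true, so (p ∨ □q) ∨ □p is true.
    At s3: p is true, □q is true, so p ∨ □q is true.
      At s3: □q requires q at every successor {s5}.
        At s5: q is true.
      So □q is true at s3.
    At s3: □p requires p at every successor {s5}.
      At s5: p is true.
    So □p is true at s3.

Yes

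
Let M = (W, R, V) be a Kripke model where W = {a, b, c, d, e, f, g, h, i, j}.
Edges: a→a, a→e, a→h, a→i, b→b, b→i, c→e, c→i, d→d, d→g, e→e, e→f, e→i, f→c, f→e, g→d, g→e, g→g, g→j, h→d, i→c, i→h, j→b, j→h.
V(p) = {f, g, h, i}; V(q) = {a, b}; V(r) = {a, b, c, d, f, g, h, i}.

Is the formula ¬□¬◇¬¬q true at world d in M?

No

At d: □¬◇¬¬q is true, so ¬□¬◇¬¬q is false.
  At d: □¬◇¬¬q requires ¬◇¬¬q at every successor {d, g}.
      At d: ◇¬¬q is false, so ¬◇¬¬q is true.
      At g: ◇¬¬q is false, so ¬◇¬¬q is true.
  So □¬◇¬¬q is true at d.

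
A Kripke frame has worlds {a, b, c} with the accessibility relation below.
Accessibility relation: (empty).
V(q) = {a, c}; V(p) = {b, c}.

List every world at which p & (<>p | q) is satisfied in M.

c

Let φ = p & (<>p | q). Evaluate φ at each world:
  a (successors ∅): φ is false.
  b (successors ∅): φ is false.
  c (successors ∅): φ is true.
For instance, at b:
  At b: p is true, <>p | q is false, so p & (<>p | q) is false.
    At b: <>p is false, q is false, so <>p | q is false.
      At b: no accessible worlds, so <>p is false.
Satisfying worlds: {c}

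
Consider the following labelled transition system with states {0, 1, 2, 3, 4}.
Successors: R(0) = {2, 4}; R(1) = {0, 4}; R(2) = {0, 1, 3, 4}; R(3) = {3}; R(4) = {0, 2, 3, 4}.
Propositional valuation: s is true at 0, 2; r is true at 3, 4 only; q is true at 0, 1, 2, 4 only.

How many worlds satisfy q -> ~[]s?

5

Let φ = q -> ~[]s. Evaluate φ at each world:
  0 (successors {2, 4}): φ is true.
  1 (successors {0, 4}): φ is true.
  2 (successors {0, 1, 3, 4}): φ is true.
  3 (successors {3}): φ is true.
  4 (successors {0, 2, 3, 4}): φ is true.
For instance, at 4:
  At 4: q is true, ~[]s is true, so q -> ~[]s is true.
    At 4: []s is false, so ~[]s is true.
      At 4: []s requires s at every successor {0, 2, 3, 4}.
        s fails at 3, so []s is false at 4.
Satisfying worlds: {0, 1, 2, 3, 4}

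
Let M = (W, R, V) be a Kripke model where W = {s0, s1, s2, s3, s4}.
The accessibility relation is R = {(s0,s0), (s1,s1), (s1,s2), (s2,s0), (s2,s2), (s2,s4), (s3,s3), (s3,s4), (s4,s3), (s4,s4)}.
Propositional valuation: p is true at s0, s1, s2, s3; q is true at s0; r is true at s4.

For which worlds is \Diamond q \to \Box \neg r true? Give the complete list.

s0, s1, s3, s4

Let φ = \Diamond q \to \Box \neg r. Evaluate φ at each world:
  s0 (successors {s0}): φ is true.
  s1 (successors {s1, s2}): φ is true.
  s2 (successors {s0, s2, s4}): φ is false.
  s3 (successors {s3, s4}): φ is true.
  s4 (successors {s3, s4}): φ is true.
For instance, at s4:
  At s4: \Diamond q is false, \Box \neg r is false, so \Diamond q \to \Box \neg r is true.
    At s4: \Diamond q requires q at some successor in {s3, s4}.
      At s3: q is false.
      At s4: q is false.
    So \Diamond q is false at s4.
    At s4: \Box \neg r requires \neg r at every successor {s3, s4}.
      \neg r fails at s4, so \Box \neg r is false at s4.
Satisfying worlds: {s0, s1, s3, s4}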